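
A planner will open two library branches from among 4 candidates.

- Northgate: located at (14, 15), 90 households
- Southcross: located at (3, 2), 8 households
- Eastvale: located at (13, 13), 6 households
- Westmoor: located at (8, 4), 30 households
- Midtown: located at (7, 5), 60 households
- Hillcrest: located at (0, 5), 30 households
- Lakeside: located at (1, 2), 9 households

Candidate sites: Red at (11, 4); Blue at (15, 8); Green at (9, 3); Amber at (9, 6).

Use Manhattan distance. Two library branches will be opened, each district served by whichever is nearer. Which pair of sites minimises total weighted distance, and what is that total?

Evaluate every pair (each demand assigned to the nearer of the two):
  {Blue, Amber}: total = 1520
  {Blue, Green}: total = 1529
  {Red, Blue}: total = 1700
  {Green, Amber}: total = 2003
  {Red, Amber}: total = 2084
  {Red, Green}: total = 2093
Best pair: {Blue, Amber} with total 1520.

{Blue, Amber}, total 1520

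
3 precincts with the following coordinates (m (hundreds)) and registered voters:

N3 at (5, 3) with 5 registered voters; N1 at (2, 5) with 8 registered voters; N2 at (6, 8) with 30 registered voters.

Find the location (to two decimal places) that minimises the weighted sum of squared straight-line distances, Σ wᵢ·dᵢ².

The minimiser of Σwᵢ‖p−pᵢ‖² is the weighted centroid p* = (Σwᵢpᵢ)/(Σwᵢ).
Σwᵢ = 43.
Σwᵢxᵢ = 5·5 + 8·2 + 30·6 = 221.
Σwᵢyᵢ = 5·3 + 8·5 + 30·8 = 295.
x* = 221/43 = 5.14, y* = 295/43 = 6.86.

(5.14, 6.86)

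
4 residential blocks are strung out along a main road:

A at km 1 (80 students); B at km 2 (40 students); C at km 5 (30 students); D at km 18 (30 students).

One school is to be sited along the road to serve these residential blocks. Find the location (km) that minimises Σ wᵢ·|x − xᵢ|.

x = 2

For a sum of weighted absolute distances on a line, the optimum is the weighted median (not the mean). Total weight W = 180; half-weight = 90.
Sort by position and accumulate weight:
  km 1 (A, w=80) → cum 80
  km 2 (B, w=40) → cum 120  ≥ 90 → median here
  km 5 (C, w=30) → cum 150
  km 18 (D, w=30) → cum 180
Optimal location: km 2.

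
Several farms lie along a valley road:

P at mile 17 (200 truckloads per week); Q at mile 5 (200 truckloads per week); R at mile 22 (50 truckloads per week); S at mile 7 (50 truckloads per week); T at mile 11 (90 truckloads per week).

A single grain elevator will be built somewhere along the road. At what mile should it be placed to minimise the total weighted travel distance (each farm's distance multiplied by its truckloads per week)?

For a sum of weighted absolute distances on a line, the optimum is the weighted median (not the mean). Total weight W = 590; half-weight = 295.
Sort by position and accumulate weight:
  mile 5 (Q, w=200) → cum 200
  mile 7 (S, w=50) → cum 250
  mile 11 (T, w=90) → cum 340  ≥ 295 → median here
  mile 17 (P, w=200) → cum 540
  mile 22 (R, w=50) → cum 590
Optimal location: mile 11.

x = 11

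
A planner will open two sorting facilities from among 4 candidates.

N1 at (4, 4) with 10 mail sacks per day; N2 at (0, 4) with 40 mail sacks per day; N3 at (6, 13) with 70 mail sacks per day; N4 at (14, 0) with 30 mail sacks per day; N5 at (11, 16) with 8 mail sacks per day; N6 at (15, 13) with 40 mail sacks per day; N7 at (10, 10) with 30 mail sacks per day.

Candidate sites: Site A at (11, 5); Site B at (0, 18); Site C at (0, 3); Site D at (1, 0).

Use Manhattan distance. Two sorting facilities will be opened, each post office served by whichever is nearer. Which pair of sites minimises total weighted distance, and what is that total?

Evaluate every pair (each demand assigned to the nearer of the two):
  {Site A, Site C}: total = 1988
  {Site A, Site D}: total = 2168
  {Site A, Site B}: total = 2318
  {Site B, Site C}: total = 2784
  {Site B, Site D}: total = 2874
  {Site C, Site D}: total = 3302
Best pair: {Site A, Site C} with total 1988.

{Site A, Site C}, total 1988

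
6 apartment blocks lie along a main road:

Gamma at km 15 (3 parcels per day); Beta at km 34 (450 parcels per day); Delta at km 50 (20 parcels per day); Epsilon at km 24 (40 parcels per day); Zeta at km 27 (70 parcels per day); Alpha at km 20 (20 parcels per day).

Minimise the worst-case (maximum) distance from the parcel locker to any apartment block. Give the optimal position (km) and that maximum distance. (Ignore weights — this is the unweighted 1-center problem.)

location 32.5, max distance 17.5

The 1-center on a line is the midpoint of the two extreme points: leftmost at 15, rightmost at 50.
Optimal location = (15 + 50)/2 = 32.5; maximum distance = (50 − 15)/2 = 17.5.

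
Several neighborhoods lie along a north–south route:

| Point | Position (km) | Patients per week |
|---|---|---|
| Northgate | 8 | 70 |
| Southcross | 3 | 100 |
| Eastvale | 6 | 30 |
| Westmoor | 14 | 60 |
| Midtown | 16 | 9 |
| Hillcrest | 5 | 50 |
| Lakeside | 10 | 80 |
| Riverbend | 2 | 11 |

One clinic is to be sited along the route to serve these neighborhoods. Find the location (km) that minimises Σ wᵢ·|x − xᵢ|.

x = 8

For a sum of weighted absolute distances on a line, the optimum is the weighted median (not the mean). Total weight W = 410; half-weight = 205.
Sort by position and accumulate weight:
  km 2 (Riverbend, w=11) → cum 11
  km 3 (Southcross, w=100) → cum 111
  km 5 (Hillcrest, w=50) → cum 161
  km 6 (Eastvale, w=30) → cum 191
  km 8 (Northgate, w=70) → cum 261  ≥ 205 → median here
  km 10 (Lakeside, w=80) → cum 341
  km 14 (Westmoor, w=60) → cum 401
  km 16 (Midtown, w=9) → cum 410
Optimal location: km 8.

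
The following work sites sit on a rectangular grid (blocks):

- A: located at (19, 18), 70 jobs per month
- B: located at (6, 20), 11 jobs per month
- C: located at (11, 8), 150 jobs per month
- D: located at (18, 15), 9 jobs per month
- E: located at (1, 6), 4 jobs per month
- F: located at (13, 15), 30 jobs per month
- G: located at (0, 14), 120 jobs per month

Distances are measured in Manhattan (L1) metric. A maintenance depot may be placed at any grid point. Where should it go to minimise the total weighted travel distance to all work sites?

Manhattan distance separates: Σwᵢ(|x−xᵢ|+|y−yᵢ|) = Σwᵢ|x−xᵢ| + Σwᵢ|y−yᵢ|, so x and y are optimised independently as 1-D weighted medians.
Total weight W = 394; half = 197.
x-coordinate, sorted with cumulative weight:
  x=0 (G, w=120) cum 120
  x=1 (E, w=4) cum 124
  x=6 (B, w=11) cum 135
  x=11 (C, w=150) cum 285  ← median
  x=13 (F, w=30) cum 315
  x=18 (D, w=9) cum 324
  x=19 (A, w=70) cum 394
⇒ x* = 11
y-coordinate, sorted with cumulative weight:
  y=6 (E, w=4) cum 4
  y=8 (C, w=150) cum 154
  y=14 (G, w=120) cum 274  ← median
  y=15 (D, w=9) cum 283
  y=15 (F, w=30) cum 313
  y=18 (A, w=70) cum 383
  y=20 (B, w=11) cum 394
⇒ y* = 14

(11, 14)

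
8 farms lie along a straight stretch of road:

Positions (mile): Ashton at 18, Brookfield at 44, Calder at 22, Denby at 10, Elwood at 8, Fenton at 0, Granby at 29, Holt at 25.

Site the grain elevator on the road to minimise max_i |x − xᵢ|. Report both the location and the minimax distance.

The 1-center on a line is the midpoint of the two extreme points: leftmost at 0, rightmost at 44.
Optimal location = (0 + 44)/2 = 22; maximum distance = (44 − 0)/2 = 22.

location 22, max distance 22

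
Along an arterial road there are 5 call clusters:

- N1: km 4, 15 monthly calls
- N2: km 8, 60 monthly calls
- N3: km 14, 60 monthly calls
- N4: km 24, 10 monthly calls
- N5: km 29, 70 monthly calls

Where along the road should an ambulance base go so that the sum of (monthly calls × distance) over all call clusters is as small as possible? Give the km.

x = 14

For a sum of weighted absolute distances on a line, the optimum is the weighted median (not the mean). Total weight W = 215; half-weight = 107.5.
Sort by position and accumulate weight:
  km 4 (N1, w=15) → cum 15
  km 8 (N2, w=60) → cum 75
  km 14 (N3, w=60) → cum 135  ≥ 107.5 → median here
  km 24 (N4, w=10) → cum 145
  km 29 (N5, w=70) → cum 215
Optimal location: km 14.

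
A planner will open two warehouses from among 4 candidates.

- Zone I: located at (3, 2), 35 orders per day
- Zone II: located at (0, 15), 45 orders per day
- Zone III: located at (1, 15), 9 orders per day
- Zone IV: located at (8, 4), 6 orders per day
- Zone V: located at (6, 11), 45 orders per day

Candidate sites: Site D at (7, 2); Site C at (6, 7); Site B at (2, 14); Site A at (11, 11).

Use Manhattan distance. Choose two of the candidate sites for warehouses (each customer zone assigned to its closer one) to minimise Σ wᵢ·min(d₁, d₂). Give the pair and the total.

{Site D, Site B}, total 626

Evaluate every pair (each demand assigned to the nearer of the two):
  {Site D, Site B}: total = 626
  {Site C, Site B}: total = 643
  {Site B, Site A}: total = 893
  {Site D, Site C}: total = 1085
  {Site D, Site A}: total = 1184
  {Site C, Site A}: total = 1237
Best pair: {Site D, Site B} with total 626.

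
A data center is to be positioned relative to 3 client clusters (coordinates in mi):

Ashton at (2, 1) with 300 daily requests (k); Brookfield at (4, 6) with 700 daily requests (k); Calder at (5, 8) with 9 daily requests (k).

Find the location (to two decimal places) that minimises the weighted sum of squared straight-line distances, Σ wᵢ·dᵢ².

The minimiser of Σwᵢ‖p−pᵢ‖² is the weighted centroid p* = (Σwᵢpᵢ)/(Σwᵢ).
Σwᵢ = 1009.
Σwᵢxᵢ = 300·2 + 700·4 + 9·5 = 3445.
Σwᵢyᵢ = 300·1 + 700·6 + 9·8 = 4572.
x* = 3445/1009 = 3.41, y* = 4572/1009 = 4.53.

(3.41, 4.53)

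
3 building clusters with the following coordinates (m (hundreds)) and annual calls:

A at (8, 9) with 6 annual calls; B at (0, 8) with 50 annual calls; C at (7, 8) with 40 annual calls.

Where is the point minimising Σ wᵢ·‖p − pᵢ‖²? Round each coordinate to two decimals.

The minimiser of Σwᵢ‖p−pᵢ‖² is the weighted centroid p* = (Σwᵢpᵢ)/(Σwᵢ).
Σwᵢ = 96.
Σwᵢxᵢ = 6·8 + 50·0 + 40·7 = 328.
Σwᵢyᵢ = 6·9 + 50·8 + 40·8 = 774.
x* = 328/96 = 3.42, y* = 774/96 = 8.06.

(3.42, 8.06)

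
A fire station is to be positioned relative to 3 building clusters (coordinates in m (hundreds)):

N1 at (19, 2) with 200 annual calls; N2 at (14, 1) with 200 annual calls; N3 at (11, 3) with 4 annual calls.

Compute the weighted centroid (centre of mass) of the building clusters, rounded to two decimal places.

The minimiser of Σwᵢ‖p−pᵢ‖² is the weighted centroid p* = (Σwᵢpᵢ)/(Σwᵢ).
Σwᵢ = 404.
Σwᵢxᵢ = 200·19 + 200·14 + 4·11 = 6644.
Σwᵢyᵢ = 200·2 + 200·1 + 4·3 = 612.
x* = 6644/404 = 16.45, y* = 612/404 = 1.51.

(16.45, 1.51)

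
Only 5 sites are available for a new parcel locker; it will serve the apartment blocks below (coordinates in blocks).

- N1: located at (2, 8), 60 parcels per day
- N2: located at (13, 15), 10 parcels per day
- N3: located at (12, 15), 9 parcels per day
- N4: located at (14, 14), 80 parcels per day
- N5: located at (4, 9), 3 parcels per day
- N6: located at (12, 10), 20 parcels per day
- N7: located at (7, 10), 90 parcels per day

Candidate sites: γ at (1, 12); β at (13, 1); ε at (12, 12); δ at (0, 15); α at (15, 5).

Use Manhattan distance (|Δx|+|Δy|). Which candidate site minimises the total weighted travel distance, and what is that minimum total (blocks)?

ε, total 1930 blocks

Total weighted distance at each candidate:
  γ (1, 12): total = 2774
  β (13, 1): total = 4076
  ε (12, 12): total = 1930
  δ (0, 15): total = 3428
  α (15, 5): total = 3372
Minimum is at ε with total 1930 blocks.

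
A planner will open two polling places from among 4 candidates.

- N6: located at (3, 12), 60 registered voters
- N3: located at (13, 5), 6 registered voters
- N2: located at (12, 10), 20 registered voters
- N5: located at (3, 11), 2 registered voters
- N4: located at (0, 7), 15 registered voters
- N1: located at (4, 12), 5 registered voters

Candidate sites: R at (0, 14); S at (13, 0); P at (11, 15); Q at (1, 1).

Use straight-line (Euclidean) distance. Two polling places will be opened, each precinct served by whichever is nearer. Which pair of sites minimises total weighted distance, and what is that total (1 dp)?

Evaluate every pair (each demand assigned to the nearer of the two):
  {R, P}: total = 515.3
  {R, S}: total = 583.2
  {R, Q}: total = 667.3
  {P, Q}: total = 823.0
  {S, P}: total = 904.6
  {S, Q}: total = 1070.5
Best pair: {R, P} with total 515.3.

{R, P}, total 515.3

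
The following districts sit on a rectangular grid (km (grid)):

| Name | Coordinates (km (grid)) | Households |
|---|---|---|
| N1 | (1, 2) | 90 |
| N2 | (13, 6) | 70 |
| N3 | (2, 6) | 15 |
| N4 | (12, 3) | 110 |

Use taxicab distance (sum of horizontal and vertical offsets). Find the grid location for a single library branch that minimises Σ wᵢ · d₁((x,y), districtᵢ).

(12, 3)

Manhattan distance separates: Σwᵢ(|x−xᵢ|+|y−yᵢ|) = Σwᵢ|x−xᵢ| + Σwᵢ|y−yᵢ|, so x and y are optimised independently as 1-D weighted medians.
Total weight W = 285; half = 142.5.
x-coordinate, sorted with cumulative weight:
  x=1 (N1, w=90) cum 90
  x=2 (N3, w=15) cum 105
  x=12 (N4, w=110) cum 215  ← median
  x=13 (N2, w=70) cum 285
⇒ x* = 12
y-coordinate, sorted with cumulative weight:
  y=2 (N1, w=90) cum 90
  y=3 (N4, w=110) cum 200  ← median
  y=6 (N2, w=70) cum 270
  y=6 (N3, w=15) cum 285
⇒ y* = 3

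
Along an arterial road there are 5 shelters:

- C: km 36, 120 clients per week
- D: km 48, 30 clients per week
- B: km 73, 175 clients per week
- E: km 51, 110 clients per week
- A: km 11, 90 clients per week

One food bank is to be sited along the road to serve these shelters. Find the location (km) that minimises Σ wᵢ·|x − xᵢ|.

x = 51

For a sum of weighted absolute distances on a line, the optimum is the weighted median (not the mean). Total weight W = 525; half-weight = 262.5.
Sort by position and accumulate weight:
  km 11 (A, w=90) → cum 90
  km 36 (C, w=120) → cum 210
  km 48 (D, w=30) → cum 240
  km 51 (E, w=110) → cum 350  ≥ 262.5 → median here
  km 73 (B, w=175) → cum 525
Optimal location: km 51.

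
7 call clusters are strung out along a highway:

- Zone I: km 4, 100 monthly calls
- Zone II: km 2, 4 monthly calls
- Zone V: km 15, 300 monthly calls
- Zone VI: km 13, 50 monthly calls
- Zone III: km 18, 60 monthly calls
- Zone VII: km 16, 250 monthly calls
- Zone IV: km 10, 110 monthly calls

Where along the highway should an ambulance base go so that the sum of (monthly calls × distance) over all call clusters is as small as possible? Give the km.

x = 15

For a sum of weighted absolute distances on a line, the optimum is the weighted median (not the mean). Total weight W = 874; half-weight = 437.
Sort by position and accumulate weight:
  km 2 (Zone II, w=4) → cum 4
  km 4 (Zone I, w=100) → cum 104
  km 10 (Zone IV, w=110) → cum 214
  km 13 (Zone VI, w=50) → cum 264
  km 15 (Zone V, w=300) → cum 564  ≥ 437 → median here
  km 16 (Zone VII, w=250) → cum 814
  km 18 (Zone III, w=60) → cum 874
Optimal location: km 15.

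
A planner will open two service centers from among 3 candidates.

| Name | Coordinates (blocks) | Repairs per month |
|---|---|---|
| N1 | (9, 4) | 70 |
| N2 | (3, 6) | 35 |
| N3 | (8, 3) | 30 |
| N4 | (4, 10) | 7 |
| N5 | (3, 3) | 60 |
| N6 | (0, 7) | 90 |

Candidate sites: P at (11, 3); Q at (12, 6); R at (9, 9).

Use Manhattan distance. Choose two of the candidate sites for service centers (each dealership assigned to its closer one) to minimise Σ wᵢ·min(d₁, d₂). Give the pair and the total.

Evaluate every pair (each demand assigned to the nearer of the two):
  {P, R}: total = 2127
  {P, Q}: total = 2349
  {Q, R}: total = 2627
Best pair: {P, R} with total 2127.

{P, R}, total 2127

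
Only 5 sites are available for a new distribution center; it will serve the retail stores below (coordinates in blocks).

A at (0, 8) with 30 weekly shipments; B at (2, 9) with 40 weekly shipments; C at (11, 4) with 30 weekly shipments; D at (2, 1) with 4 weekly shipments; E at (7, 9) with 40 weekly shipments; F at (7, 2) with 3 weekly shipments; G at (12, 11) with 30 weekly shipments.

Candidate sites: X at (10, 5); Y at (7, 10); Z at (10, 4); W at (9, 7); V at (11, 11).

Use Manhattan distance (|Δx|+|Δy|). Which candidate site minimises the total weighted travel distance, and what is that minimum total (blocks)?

Y, total 1110 blocks

Total weighted distance at each candidate:
  X (10, 5): total = 1516
  Y (7, 10): total = 1110
  Z (10, 4): total = 1619
  W (9, 7): total = 1253
  V (11, 11): total = 1455
Minimum is at Y with total 1110 blocks.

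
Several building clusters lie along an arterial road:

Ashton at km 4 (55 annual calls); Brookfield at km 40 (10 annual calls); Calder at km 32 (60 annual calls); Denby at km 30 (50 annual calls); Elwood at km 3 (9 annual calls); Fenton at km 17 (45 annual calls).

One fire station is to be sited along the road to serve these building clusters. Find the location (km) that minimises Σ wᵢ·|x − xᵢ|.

For a sum of weighted absolute distances on a line, the optimum is the weighted median (not the mean). Total weight W = 229; half-weight = 114.5.
Sort by position and accumulate weight:
  km 3 (Elwood, w=9) → cum 9
  km 4 (Ashton, w=55) → cum 64
  km 17 (Fenton, w=45) → cum 109
  km 30 (Denby, w=50) → cum 159  ≥ 114.5 → median here
  km 32 (Calder, w=60) → cum 219
  km 40 (Brookfield, w=10) → cum 229
Optimal location: km 30.

x = 30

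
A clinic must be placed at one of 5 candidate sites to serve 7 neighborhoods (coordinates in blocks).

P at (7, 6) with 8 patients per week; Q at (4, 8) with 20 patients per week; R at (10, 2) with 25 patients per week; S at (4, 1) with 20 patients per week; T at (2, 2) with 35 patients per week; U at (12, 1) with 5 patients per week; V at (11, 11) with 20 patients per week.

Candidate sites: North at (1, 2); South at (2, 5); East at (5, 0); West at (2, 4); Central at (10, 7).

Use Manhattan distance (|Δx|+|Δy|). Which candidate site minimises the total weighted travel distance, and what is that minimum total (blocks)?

West, total 981 blocks

Total weighted distance at each candidate:
  North (1, 2): total = 1040
  South (2, 5): total = 1018
  East (5, 0): total = 1014
  West (2, 4): total = 981
  Central (10, 7): total = 1132
Minimum is at West with total 981 blocks.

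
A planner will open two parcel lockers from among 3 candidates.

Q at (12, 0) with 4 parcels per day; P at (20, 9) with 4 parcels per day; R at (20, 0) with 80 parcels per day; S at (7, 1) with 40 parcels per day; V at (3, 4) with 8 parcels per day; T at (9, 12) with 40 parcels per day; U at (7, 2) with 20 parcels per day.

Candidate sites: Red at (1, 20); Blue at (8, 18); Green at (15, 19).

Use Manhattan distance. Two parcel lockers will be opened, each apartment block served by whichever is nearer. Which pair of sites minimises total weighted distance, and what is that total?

{Blue, Green}, total 3560

Evaluate every pair (each demand assigned to the nearer of the two):
  {Blue, Green}: total = 3560
  {Red, Blue}: total = 4056
  {Red, Green}: total = 4212
Best pair: {Blue, Green} with total 3560.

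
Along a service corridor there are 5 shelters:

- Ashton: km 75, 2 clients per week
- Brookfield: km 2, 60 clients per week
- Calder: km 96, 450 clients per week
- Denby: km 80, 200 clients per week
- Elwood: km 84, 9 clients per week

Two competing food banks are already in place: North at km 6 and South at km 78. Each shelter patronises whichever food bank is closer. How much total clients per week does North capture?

60

The indifferent point is the midpoint (6+78)/2 = 42; shelters left of it (closer to North at 6) go to North, those right go to South.
  Brookfield at 2 (w=60) → North
  Ashton at 75 (w=2) → South
  Denby at 80 (w=200) → South
  Elwood at 84 (w=9) → South
  Calder at 96 (w=450) → South
North captures 60; South captures 661.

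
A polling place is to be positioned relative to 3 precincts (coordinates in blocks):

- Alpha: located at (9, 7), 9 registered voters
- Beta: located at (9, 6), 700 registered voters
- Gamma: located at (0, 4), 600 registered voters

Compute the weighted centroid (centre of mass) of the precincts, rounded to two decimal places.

The minimiser of Σwᵢ‖p−pᵢ‖² is the weighted centroid p* = (Σwᵢpᵢ)/(Σwᵢ).
Σwᵢ = 1309.
Σwᵢxᵢ = 9·9 + 700·9 + 600·0 = 6381.
Σwᵢyᵢ = 9·7 + 700·6 + 600·4 = 6663.
x* = 6381/1309 = 4.87, y* = 6663/1309 = 5.09.

(4.87, 5.09)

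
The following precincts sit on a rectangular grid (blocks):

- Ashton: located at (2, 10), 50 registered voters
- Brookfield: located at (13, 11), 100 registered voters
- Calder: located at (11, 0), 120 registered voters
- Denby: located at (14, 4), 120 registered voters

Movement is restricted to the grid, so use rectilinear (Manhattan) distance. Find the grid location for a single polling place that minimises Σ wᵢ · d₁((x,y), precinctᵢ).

(13, 4)

Manhattan distance separates: Σwᵢ(|x−xᵢ|+|y−yᵢ|) = Σwᵢ|x−xᵢ| + Σwᵢ|y−yᵢ|, so x and y are optimised independently as 1-D weighted medians.
Total weight W = 390; half = 195.
x-coordinate, sorted with cumulative weight:
  x=2 (Ashton, w=50) cum 50
  x=11 (Calder, w=120) cum 170
  x=13 (Brookfield, w=100) cum 270  ← median
  x=14 (Denby, w=120) cum 390
⇒ x* = 13
y-coordinate, sorted with cumulative weight:
  y=0 (Calder, w=120) cum 120
  y=4 (Denby, w=120) cum 240  ← median
  y=10 (Ashton, w=50) cum 290
  y=11 (Brookfield, w=100) cum 390
⇒ y* = 4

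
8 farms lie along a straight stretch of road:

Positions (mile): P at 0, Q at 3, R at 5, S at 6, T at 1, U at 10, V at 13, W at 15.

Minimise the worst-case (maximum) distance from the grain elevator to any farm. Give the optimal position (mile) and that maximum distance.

location 7.5, max distance 7.5

The 1-center on a line is the midpoint of the two extreme points: leftmost at 0, rightmost at 15.
Optimal location = (0 + 15)/2 = 7.5; maximum distance = (15 − 0)/2 = 7.5.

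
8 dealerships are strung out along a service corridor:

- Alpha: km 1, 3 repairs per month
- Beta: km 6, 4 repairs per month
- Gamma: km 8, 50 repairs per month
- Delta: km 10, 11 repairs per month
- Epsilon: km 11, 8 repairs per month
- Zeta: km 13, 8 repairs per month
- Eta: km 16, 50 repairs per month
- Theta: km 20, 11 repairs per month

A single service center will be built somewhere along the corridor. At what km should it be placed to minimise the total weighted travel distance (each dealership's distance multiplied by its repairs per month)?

x = 11

For a sum of weighted absolute distances on a line, the optimum is the weighted median (not the mean). Total weight W = 145; half-weight = 72.5.
Sort by position and accumulate weight:
  km 1 (Alpha, w=3) → cum 3
  km 6 (Beta, w=4) → cum 7
  km 8 (Gamma, w=50) → cum 57
  km 10 (Delta, w=11) → cum 68
  km 11 (Epsilon, w=8) → cum 76  ≥ 72.5 → median here
  km 13 (Zeta, w=8) → cum 84
  km 16 (Eta, w=50) → cum 134
  km 20 (Theta, w=11) → cum 145
Optimal location: km 11.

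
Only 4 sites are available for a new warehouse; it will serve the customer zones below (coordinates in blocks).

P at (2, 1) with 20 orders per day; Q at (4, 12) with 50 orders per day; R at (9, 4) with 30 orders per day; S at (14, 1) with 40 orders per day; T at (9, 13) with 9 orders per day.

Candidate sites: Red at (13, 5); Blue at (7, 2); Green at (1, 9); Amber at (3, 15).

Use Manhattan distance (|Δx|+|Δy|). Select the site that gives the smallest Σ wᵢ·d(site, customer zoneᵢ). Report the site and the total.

Blue, total 1327 blocks

Total weighted distance at each candidate:
  Red (13, 5): total = 1558
  Blue (7, 2): total = 1327
  Green (1, 9): total = 1818
  Amber (3, 15): total = 2082
Minimum is at Blue with total 1327 blocks.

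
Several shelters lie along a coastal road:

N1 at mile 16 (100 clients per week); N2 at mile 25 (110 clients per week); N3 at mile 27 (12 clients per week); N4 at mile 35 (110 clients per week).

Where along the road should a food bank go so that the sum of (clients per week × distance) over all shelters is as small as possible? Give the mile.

x = 25

For a sum of weighted absolute distances on a line, the optimum is the weighted median (not the mean). Total weight W = 332; half-weight = 166.
Sort by position and accumulate weight:
  mile 16 (N1, w=100) → cum 100
  mile 25 (N2, w=110) → cum 210  ≥ 166 → median here
  mile 27 (N3, w=12) → cum 222
  mile 35 (N4, w=110) → cum 332
Optimal location: mile 25.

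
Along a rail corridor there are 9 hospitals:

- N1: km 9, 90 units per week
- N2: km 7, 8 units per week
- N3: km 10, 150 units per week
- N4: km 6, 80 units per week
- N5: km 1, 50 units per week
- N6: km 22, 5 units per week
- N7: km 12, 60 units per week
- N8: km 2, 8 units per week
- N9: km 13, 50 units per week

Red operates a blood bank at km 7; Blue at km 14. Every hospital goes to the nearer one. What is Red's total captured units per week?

The indifferent point is the midpoint (7+14)/2 = 10.5; hospitals left of it (closer to Red at 7) go to Red, those right go to Blue.
  N5 at 1 (w=50) → Red
  N8 at 2 (w=8) → Red
  N4 at 6 (w=80) → Red
  N2 at 7 (w=8) → Red
  N1 at 9 (w=90) → Red
  N3 at 10 (w=150) → Red
  N7 at 12 (w=60) → Blue
  N9 at 13 (w=50) → Blue
  N6 at 22 (w=5) → Blue
Red captures 386; Blue captures 115.

386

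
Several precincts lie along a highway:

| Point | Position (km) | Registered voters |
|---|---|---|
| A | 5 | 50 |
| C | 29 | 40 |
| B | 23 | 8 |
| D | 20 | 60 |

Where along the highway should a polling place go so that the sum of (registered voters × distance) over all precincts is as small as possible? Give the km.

x = 20

For a sum of weighted absolute distances on a line, the optimum is the weighted median (not the mean). Total weight W = 158; half-weight = 79.
Sort by position and accumulate weight:
  km 5 (A, w=50) → cum 50
  km 20 (D, w=60) → cum 110  ≥ 79 → median here
  km 23 (B, w=8) → cum 118
  km 29 (C, w=40) → cum 158
Optimal location: km 20.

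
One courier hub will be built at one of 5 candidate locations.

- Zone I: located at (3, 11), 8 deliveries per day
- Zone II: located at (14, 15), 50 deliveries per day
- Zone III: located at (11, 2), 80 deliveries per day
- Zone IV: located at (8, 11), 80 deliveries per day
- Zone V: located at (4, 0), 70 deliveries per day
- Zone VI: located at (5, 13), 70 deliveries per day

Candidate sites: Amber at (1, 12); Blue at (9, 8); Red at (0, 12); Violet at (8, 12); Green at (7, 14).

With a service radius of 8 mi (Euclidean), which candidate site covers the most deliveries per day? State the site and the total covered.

Blue, covering 238

Coverage radius r = 8 mi; a point is covered iff (Δx)²+(Δy)² ≤ 8² = 64.
  Amber (1, 12): covers {Zone I, Zone IV, Zone VI} → 158
  Blue (9, 8): covers {Zone I, Zone III, Zone IV, Zone VI} → 238
  Red (0, 12): covers {Zone I, Zone VI} → 78
  Violet (8, 12): covers {Zone I, Zone II, Zone IV, Zone VI} → 208
  Green (7, 14): covers {Zone I, Zone II, Zone IV, Zone VI} → 208
Maximum coverage at Blue: 238 deliveries per day.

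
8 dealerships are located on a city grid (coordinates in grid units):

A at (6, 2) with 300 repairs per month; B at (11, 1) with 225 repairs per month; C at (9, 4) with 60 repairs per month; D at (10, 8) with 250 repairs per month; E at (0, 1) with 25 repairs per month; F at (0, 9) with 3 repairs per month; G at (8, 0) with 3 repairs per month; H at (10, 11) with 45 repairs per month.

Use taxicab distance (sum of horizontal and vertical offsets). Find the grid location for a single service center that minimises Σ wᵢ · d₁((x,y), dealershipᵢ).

(10, 2)

Manhattan distance separates: Σwᵢ(|x−xᵢ|+|y−yᵢ|) = Σwᵢ|x−xᵢ| + Σwᵢ|y−yᵢ|, so x and y are optimised independently as 1-D weighted medians.
Total weight W = 911; half = 455.5.
x-coordinate, sorted with cumulative weight:
  x=0 (E, w=25) cum 25
  x=0 (F, w=3) cum 28
  x=6 (A, w=300) cum 328
  x=8 (G, w=3) cum 331
  x=9 (C, w=60) cum 391
  x=10 (D, w=250) cum 641  ← median
  x=10 (H, w=45) cum 686
  x=11 (B, w=225) cum 911
⇒ x* = 10
y-coordinate, sorted with cumulative weight:
  y=0 (G, w=3) cum 3
  y=1 (B, w=225) cum 228
  y=1 (E, w=25) cum 253
  y=2 (A, w=300) cum 553  ← median
  y=4 (C, w=60) cum 613
  y=8 (D, w=250) cum 863
  y=9 (F, w=3) cum 866
  y=11 (H, w=45) cum 911
⇒ y* = 2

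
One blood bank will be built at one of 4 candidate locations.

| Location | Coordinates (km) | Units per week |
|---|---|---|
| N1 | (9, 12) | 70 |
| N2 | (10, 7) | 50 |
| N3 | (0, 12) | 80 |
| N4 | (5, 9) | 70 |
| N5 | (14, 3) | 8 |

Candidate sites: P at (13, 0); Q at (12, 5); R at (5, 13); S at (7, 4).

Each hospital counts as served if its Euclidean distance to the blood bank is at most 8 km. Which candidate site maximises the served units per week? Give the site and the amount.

R, covering 270

Coverage radius r = 8 km; a point is covered iff (Δx)²+(Δy)² ≤ 8² = 64.
  P (13, 0): covers {N2, N5} → 58
  Q (12, 5): covers {N1, N2, N5} → 128
  R (5, 13): covers {N1, N2, N3, N4} → 270
  S (7, 4): covers {N2, N4, N5} → 128
Maximum coverage at R: 270 units per week.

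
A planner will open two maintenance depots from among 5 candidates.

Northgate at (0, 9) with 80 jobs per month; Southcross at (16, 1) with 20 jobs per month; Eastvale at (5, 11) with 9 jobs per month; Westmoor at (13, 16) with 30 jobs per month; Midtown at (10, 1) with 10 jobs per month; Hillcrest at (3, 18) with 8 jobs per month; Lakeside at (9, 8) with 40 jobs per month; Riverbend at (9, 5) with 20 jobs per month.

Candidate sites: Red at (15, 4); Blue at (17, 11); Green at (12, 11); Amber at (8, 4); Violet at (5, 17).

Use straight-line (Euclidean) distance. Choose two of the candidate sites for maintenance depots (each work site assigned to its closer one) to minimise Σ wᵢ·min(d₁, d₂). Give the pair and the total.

Evaluate every pair (each demand assigned to the nearer of the two):
  {Green, Amber}: total = 1462.0
  {Amber, Violet}: total = 1468.6
  {Blue, Amber}: total = 1534.4
  {Red, Amber}: total = 1599.7
  {Red, Violet}: total = 1600.1
  {Green, Violet}: total = 1600.8
  {Red, Green}: total = 1693.3
  {Blue, Violet}: total = 1883.5
  {Blue, Green}: total = 1887.3
  {Red, Blue}: total = 2221.9
Best pair: {Green, Amber} with total 1462.0.

{Green, Amber}, total 1462.0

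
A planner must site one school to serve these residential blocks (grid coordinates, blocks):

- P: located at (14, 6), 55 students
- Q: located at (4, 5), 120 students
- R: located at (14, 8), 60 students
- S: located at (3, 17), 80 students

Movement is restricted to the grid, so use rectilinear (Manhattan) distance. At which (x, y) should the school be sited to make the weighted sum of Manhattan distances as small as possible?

Manhattan distance separates: Σwᵢ(|x−xᵢ|+|y−yᵢ|) = Σwᵢ|x−xᵢ| + Σwᵢ|y−yᵢ|, so x and y are optimised independently as 1-D weighted medians.
Total weight W = 315; half = 157.5.
x-coordinate, sorted with cumulative weight:
  x=3 (S, w=80) cum 80
  x=4 (Q, w=120) cum 200  ← median
  x=14 (P, w=55) cum 255
  x=14 (R, w=60) cum 315
⇒ x* = 4
y-coordinate, sorted with cumulative weight:
  y=5 (Q, w=120) cum 120
  y=6 (P, w=55) cum 175  ← median
  y=8 (R, w=60) cum 235
  y=17 (S, w=80) cum 315
⇒ y* = 6

(4, 6)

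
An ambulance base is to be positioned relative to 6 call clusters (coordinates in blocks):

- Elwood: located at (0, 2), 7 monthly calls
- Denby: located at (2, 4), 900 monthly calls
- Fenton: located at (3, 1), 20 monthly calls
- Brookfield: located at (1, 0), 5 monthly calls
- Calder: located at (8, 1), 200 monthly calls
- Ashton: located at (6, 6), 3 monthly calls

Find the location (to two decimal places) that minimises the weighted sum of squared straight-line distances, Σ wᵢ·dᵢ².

(3.07, 3.39)

The minimiser of Σwᵢ‖p−pᵢ‖² is the weighted centroid p* = (Σwᵢpᵢ)/(Σwᵢ).
Σwᵢ = 1135.
Σwᵢxᵢ = 7·0 + 900·2 + 20·3 + 5·1 + 200·8 + 3·6 = 3483.
Σwᵢyᵢ = 7·2 + 900·4 + 20·1 + 5·0 + 200·1 + 3·6 = 3852.
x* = 3483/1135 = 3.07, y* = 3852/1135 = 3.39.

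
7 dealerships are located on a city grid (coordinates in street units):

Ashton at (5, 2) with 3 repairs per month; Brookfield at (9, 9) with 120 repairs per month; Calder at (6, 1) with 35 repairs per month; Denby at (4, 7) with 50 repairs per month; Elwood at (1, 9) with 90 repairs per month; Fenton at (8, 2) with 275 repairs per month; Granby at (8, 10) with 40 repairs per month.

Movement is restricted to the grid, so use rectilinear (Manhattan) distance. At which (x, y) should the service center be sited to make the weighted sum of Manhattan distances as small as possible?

Manhattan distance separates: Σwᵢ(|x−xᵢ|+|y−yᵢ|) = Σwᵢ|x−xᵢ| + Σwᵢ|y−yᵢ|, so x and y are optimised independently as 1-D weighted medians.
Total weight W = 613; half = 306.5.
x-coordinate, sorted with cumulative weight:
  x=1 (Elwood, w=90) cum 90
  x=4 (Denby, w=50) cum 140
  x=5 (Ashton, w=3) cum 143
  x=6 (Calder, w=35) cum 178
  x=8 (Fenton, w=275) cum 453  ← median
  x=8 (Granby, w=40) cum 493
  x=9 (Brookfield, w=120) cum 613
⇒ x* = 8
y-coordinate, sorted with cumulative weight:
  y=1 (Calder, w=35) cum 35
  y=2 (Ashton, w=3) cum 38
  y=2 (Fenton, w=275) cum 313  ← median
  y=7 (Denby, w=50) cum 363
  y=9 (Brookfield, w=120) cum 483
  y=9 (Elwood, w=90) cum 573
  y=10 (Granby, w=40) cum 613
⇒ y* = 2

(8, 2)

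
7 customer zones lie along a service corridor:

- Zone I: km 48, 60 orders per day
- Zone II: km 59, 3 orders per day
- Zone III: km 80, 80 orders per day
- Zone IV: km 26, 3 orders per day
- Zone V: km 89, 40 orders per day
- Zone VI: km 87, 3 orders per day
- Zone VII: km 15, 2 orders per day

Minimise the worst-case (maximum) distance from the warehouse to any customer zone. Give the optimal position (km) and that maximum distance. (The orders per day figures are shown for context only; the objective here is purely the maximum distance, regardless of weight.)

location 52, max distance 37

The 1-center on a line is the midpoint of the two extreme points: leftmost at 15, rightmost at 89.
Optimal location = (15 + 89)/2 = 52; maximum distance = (89 − 15)/2 = 37.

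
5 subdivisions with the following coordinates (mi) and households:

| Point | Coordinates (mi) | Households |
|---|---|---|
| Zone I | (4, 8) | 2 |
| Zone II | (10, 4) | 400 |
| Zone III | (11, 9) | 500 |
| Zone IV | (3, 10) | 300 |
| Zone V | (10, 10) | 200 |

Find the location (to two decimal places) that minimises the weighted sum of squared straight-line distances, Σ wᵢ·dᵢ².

The minimiser of Σwᵢ‖p−pᵢ‖² is the weighted centroid p* = (Σwᵢpᵢ)/(Σwᵢ).
Σwᵢ = 1402.
Σwᵢxᵢ = 2·4 + 400·10 + 500·11 + 300·3 + 200·10 = 12408.
Σwᵢyᵢ = 2·8 + 400·4 + 500·9 + 300·10 + 200·10 = 11116.
x* = 12408/1402 = 8.85, y* = 11116/1402 = 7.93.

(8.85, 7.93)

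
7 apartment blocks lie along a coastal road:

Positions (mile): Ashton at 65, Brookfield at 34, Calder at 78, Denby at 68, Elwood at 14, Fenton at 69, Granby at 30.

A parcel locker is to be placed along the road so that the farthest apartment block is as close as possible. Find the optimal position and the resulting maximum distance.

The 1-center on a line is the midpoint of the two extreme points: leftmost at 14, rightmost at 78.
Optimal location = (14 + 78)/2 = 46; maximum distance = (78 − 14)/2 = 32.

location 46, max distance 32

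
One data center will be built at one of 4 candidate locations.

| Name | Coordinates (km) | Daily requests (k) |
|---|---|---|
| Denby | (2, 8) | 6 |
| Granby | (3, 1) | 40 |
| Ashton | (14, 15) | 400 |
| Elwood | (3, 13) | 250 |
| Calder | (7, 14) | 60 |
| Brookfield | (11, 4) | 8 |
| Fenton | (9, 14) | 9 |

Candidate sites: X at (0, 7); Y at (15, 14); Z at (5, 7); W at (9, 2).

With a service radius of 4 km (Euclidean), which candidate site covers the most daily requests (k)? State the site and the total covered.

Y, covering 400

Coverage radius r = 4 km; a point is covered iff (Δx)²+(Δy)² ≤ 4² = 16.
  X (0, 7): covers {Denby} → 6
  Y (15, 14): covers {Ashton} → 400
  Z (5, 7): covers {Denby} → 6
  W (9, 2): covers {Brookfield} → 8
Maximum coverage at Y: 400 daily requests (k).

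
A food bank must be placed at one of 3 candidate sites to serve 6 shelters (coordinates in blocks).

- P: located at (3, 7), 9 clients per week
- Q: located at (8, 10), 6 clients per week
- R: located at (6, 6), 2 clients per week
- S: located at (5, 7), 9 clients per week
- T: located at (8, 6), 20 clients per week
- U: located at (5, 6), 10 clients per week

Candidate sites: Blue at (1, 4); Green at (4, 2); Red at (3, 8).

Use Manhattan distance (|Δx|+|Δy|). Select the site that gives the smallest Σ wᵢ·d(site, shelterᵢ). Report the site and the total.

Red, total 268 blocks

Total weighted distance at each candidate:
  Blue (1, 4): total = 440
  Green (4, 2): total = 402
  Red (3, 8): total = 268
Minimum is at Red with total 268 blocks.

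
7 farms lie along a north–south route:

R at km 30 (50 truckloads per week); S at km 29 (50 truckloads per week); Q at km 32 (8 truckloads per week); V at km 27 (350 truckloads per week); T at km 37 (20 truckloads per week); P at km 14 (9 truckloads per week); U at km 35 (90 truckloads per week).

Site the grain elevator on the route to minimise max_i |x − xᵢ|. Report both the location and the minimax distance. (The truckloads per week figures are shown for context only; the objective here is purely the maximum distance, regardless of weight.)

location 25.5, max distance 11.5

The 1-center on a line is the midpoint of the two extreme points: leftmost at 14, rightmost at 37.
Optimal location = (14 + 37)/2 = 25.5; maximum distance = (37 − 14)/2 = 11.5.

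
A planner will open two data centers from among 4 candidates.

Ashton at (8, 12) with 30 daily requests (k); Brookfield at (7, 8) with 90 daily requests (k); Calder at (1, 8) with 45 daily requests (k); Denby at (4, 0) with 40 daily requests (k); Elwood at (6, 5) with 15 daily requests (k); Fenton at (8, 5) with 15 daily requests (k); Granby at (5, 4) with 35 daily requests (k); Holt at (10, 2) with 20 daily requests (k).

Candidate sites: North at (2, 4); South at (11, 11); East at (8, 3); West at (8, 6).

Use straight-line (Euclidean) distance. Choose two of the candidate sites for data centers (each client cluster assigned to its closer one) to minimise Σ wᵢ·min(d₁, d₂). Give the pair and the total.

Evaluate every pair (each demand assigned to the nearer of the two):
  {North, West}: total = 988.7
  {East, West}: total = 1112.8
  {South, West}: total = 1176.3
  {North, East}: total = 1315.5
  {North, South}: total = 1332.3
  {South, East}: total = 1359.8
Best pair: {North, West} with total 988.7.

{North, West}, total 988.7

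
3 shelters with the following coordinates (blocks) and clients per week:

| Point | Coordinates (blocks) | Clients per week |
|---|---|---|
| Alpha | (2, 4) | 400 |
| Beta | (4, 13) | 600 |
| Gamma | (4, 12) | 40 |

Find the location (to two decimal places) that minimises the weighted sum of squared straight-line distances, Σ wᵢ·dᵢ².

(3.23, 9.50)

The minimiser of Σwᵢ‖p−pᵢ‖² is the weighted centroid p* = (Σwᵢpᵢ)/(Σwᵢ).
Σwᵢ = 1040.
Σwᵢxᵢ = 400·2 + 600·4 + 40·4 = 3360.
Σwᵢyᵢ = 400·4 + 600·13 + 40·12 = 9880.
x* = 3360/1040 = 3.23, y* = 9880/1040 = 9.50.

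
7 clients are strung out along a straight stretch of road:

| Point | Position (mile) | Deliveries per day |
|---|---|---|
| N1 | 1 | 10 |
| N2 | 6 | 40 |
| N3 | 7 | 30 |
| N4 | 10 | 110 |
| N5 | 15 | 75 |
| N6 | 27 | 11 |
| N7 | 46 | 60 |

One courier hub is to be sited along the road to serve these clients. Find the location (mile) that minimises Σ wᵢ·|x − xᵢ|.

For a sum of weighted absolute distances on a line, the optimum is the weighted median (not the mean). Total weight W = 336; half-weight = 168.
Sort by position and accumulate weight:
  mile 1 (N1, w=10) → cum 10
  mile 6 (N2, w=40) → cum 50
  mile 7 (N3, w=30) → cum 80
  mile 10 (N4, w=110) → cum 190  ≥ 168 → median here
  mile 15 (N5, w=75) → cum 265
  mile 27 (N6, w=11) → cum 276
  mile 46 (N7, w=60) → cum 336
Optimal location: mile 10.

x = 10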